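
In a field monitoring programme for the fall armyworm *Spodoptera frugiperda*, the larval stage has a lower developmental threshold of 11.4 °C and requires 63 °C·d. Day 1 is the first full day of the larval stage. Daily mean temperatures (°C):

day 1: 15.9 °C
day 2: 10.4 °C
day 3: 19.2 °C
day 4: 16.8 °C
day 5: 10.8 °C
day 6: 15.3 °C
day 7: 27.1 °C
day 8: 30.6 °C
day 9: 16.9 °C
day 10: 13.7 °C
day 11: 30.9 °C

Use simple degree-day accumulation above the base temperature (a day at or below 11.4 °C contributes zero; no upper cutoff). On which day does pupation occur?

day 10

Daily DD above 11.4 °C: 4.5, 0.0, 7.8, 5.4, 0.0, 3.9, 15.7, 19.2, 5.5, 2.3, 19.5.
Cumulative: 4.5, 4.5, 12.3, 17.7, 17.7, 21.6, 37.3, 56.5, 62.0, 64.3, 83.8.
The total first reaches 63 DD on day 10.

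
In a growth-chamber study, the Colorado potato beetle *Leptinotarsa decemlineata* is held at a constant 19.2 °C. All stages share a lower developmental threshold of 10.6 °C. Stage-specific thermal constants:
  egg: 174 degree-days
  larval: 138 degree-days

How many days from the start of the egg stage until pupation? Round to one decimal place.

36.3 days

Daily accumulation at 19.2 °C = 19.2 − 10.6 = 8.6 DD/day.
Total K = 174 + 138 = 312 DD.
Total duration = 312 / 8.6 = 36.279 ≈ 36.3 days.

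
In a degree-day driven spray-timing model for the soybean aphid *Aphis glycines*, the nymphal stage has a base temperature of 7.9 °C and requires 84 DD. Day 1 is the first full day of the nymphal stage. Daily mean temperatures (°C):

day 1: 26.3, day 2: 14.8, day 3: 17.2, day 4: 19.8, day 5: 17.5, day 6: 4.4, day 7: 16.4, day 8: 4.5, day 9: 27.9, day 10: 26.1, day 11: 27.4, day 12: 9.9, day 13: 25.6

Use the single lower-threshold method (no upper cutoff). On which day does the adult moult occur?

Daily DD above 7.9 °C: 18.4, 6.9, 9.3, 11.9, 9.6, 0.0, 8.5, 0.0, 20.0, 18.2, 19.5, 2.0, 17.7.
Cumulative: 18.4, 25.3, 34.6, 46.5, 56.1, 56.1, 64.6, 64.6, 84.6, 102.8, 122.3, 124.3, 142.0.
The total first reaches 84 DD on day 9.

day 9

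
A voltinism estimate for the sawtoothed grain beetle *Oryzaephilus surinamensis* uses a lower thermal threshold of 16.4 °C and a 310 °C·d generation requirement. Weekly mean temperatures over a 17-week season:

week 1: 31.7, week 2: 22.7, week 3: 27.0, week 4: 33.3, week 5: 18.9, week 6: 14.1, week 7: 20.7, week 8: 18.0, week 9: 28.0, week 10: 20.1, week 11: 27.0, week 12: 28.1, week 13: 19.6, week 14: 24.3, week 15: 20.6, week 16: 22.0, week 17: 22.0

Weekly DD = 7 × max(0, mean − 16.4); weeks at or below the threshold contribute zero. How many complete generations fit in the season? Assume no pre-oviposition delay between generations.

Weekly DD (7 × max(0, T̄ − 16.4)): 107.1, 44.1, 74.2, 118.3, 17.5, 0.0, 30.1, 11.2, 81.2, 25.9, 74.2, 81.9, 22.4, 55.3, 29.4, 39.2, 39.2.
Season total = 851.2 DD.
Complete generations = ⌊851.2 / 310⌋ = 2.

2 generations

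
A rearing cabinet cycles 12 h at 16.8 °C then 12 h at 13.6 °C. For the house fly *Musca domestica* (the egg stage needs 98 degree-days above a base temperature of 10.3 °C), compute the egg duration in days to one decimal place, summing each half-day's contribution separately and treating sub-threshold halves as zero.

Day half: max(0, 16.8 − 10.3) × 0.5 = 6.5 × 0.5 = 3.25 DD.
Night half: max(0, 13.6 − 10.3) × 0.5 = 3.3 × 0.5 = 1.65 DD.
Per 24 h: 4.90 DD/day.
Duration = 98 / 4.90 = 20.000 ≈ 20.0 days.

20.0 days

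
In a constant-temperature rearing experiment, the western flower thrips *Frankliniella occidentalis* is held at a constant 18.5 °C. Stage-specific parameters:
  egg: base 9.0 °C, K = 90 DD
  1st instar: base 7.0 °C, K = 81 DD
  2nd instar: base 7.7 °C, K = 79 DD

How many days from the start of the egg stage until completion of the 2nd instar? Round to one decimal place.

egg: 90 / (18.5 − 9.0) = 90 / 9.5 = 9.474 d.
1st instar: 81 / (18.5 − 7.0) = 81 / 11.5 = 7.043 d.
2nd instar: 79 / (18.5 − 7.7) = 79 / 10.8 = 7.315 d.
Sum = 23.832 ≈ 23.8 days.

23.8 days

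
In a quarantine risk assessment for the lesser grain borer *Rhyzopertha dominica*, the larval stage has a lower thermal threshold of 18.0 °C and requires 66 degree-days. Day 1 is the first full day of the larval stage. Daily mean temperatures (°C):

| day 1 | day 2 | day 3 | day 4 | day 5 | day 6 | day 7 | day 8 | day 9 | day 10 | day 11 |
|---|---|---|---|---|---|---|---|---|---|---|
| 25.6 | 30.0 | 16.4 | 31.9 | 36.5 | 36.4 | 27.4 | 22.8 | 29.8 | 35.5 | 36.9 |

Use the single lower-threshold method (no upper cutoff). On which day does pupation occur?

Daily DD above 18.0 °C: 7.6, 12.0, 0.0, 13.9, 18.5, 18.4, 9.4, 4.8, 11.8, 17.5, 18.9.
Cumulative: 7.6, 19.6, 19.6, 33.5, 52.0, 70.4, 79.8, 84.6, 96.4, 113.9, 132.8.
The total first reaches 66 DD on day 6.

day 6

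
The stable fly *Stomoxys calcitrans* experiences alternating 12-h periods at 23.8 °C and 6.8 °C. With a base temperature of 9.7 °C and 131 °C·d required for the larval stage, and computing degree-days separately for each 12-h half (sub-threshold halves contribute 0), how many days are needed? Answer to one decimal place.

18.6 days

Day half: max(0, 23.8 − 9.7) × 0.5 = 14.1 × 0.5 = 7.05 DD.
Night half: max(0, 6.8 − 9.7) × 0.5 = 0.0 × 0.5 = 0.00 DD.
Per 24 h: 7.05 DD/day.
Duration = 131 / 7.05 = 18.582 ≈ 18.6 days.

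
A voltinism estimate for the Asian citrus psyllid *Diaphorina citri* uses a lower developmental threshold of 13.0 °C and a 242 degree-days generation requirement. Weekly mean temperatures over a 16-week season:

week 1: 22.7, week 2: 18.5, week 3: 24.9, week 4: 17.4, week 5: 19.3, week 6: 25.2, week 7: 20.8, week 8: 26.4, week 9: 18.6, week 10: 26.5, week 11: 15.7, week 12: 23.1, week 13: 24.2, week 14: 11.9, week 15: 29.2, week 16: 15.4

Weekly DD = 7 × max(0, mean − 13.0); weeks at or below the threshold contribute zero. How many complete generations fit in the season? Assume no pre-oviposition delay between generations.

3 generations

Weekly DD (7 × max(0, T̄ − 13.0)): 67.9, 38.5, 83.3, 30.8, 44.1, 85.4, 54.6, 93.8, 39.2, 94.5, 18.9, 70.7, 78.4, 0.0, 113.4, 16.8.
Season total = 930.3 DD.
Complete generations = ⌊930.3 / 242⌋ = 3.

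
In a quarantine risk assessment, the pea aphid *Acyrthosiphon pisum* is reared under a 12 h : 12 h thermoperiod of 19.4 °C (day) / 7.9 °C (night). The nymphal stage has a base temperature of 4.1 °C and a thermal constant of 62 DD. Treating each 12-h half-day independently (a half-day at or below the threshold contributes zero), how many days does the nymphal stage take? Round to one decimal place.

Day half: max(0, 19.4 − 4.1) × 0.5 = 15.3 × 0.5 = 7.65 DD.
Night half: max(0, 7.9 − 4.1) × 0.5 = 3.8 × 0.5 = 1.90 DD.
Per 24 h: 9.55 DD/day.
Duration = 62 / 9.55 = 6.492 ≈ 6.5 days.

6.5 days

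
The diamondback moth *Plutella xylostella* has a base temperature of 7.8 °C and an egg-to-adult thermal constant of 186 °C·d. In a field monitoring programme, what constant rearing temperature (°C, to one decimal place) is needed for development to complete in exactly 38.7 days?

12.6 °C

Required daily accumulation = 186 / 38.7 = 4.806 DD/day.
T = T_base + 4.806 = 7.8 + 4.806 = 12.606 ≈ 12.6 °C.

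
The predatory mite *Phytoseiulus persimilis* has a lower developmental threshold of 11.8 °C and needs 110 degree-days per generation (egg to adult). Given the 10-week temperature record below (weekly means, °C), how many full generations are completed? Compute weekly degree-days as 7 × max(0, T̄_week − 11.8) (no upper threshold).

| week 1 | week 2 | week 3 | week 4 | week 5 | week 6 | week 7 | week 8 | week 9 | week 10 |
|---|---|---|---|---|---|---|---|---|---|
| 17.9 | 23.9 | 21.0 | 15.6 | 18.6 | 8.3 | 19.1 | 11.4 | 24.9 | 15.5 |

Weekly DD (7 × max(0, T̄ − 11.8)): 42.7, 84.7, 64.4, 26.6, 47.6, 0.0, 51.1, 0.0, 91.7, 25.9.
Season total = 434.7 DD.
Complete generations = ⌊434.7 / 110⌋ = 3.

3 generations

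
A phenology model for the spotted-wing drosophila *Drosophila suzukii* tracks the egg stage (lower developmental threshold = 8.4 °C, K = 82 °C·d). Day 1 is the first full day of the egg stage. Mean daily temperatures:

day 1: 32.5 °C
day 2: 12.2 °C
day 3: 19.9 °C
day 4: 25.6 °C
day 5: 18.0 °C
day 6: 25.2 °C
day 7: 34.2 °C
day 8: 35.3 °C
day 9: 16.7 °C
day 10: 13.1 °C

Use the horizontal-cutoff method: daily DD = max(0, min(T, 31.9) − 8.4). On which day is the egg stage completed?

day 6

Daily DD above 8.4 °C (capped at 23.5): 23.5, 3.8, 11.5, 17.2, 9.6, 16.8, 23.5, 23.5, 8.3, 4.7.
Cumulative: 23.5, 27.3, 38.8, 56.0, 65.6, 82.4, 105.9, 129.4, 137.7, 142.4.
The total first reaches 82 DD on day 6.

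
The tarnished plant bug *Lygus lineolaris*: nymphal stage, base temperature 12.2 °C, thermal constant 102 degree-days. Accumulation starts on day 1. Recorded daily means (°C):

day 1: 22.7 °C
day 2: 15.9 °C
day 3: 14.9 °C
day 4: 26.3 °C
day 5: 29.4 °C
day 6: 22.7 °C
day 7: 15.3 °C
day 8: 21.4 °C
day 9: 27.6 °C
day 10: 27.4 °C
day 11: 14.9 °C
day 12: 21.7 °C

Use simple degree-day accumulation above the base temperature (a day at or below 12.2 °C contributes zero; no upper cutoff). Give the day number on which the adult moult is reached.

day 11

Daily DD above 12.2 °C: 10.5, 3.7, 2.7, 14.1, 17.2, 10.5, 3.1, 9.2, 15.4, 15.2, 2.7, 9.5.
Cumulative: 10.5, 14.2, 16.9, 31.0, 48.2, 58.7, 61.8, 71.0, 86.4, 101.6, 104.3, 113.8.
The total first reaches 102 DD on day 11.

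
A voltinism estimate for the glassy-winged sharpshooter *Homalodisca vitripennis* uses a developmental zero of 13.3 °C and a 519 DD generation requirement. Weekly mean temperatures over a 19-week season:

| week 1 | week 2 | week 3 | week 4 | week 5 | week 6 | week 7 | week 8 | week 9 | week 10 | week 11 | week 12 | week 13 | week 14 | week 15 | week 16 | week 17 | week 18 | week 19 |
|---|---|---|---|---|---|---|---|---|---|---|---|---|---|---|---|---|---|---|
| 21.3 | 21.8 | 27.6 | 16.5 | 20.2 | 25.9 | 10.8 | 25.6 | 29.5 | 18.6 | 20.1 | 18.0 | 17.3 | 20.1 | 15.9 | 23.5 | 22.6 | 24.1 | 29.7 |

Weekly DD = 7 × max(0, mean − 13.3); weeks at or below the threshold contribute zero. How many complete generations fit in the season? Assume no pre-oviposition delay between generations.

2 generations

Weekly DD (7 × max(0, T̄ − 13.3)): 56.0, 59.5, 100.1, 22.4, 48.3, 88.2, 0.0, 86.1, 113.4, 37.1, 47.6, 32.9, 28.0, 47.6, 18.2, 71.4, 65.1, 75.6, 114.8.
Season total = 1112.3 DD.
Complete generations = ⌊1112.3 / 519⌋ = 2.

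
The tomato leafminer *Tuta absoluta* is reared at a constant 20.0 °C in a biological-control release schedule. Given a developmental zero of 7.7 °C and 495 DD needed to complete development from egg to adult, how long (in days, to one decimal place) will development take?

Daily accumulation = 20.0 − 7.7 = 12.3 DD/day.
Duration = 495 / 12.3 = 40.244 ≈ 40.2 days.

40.2 days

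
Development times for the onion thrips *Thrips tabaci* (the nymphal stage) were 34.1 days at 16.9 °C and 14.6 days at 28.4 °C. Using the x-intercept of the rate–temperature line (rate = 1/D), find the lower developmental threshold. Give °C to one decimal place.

Equal thermal constants: D₁(T₁ − T_b) = D₂(T₂ − T_b).
34.1·(16.9 − T_b) = 14.6·(28.4 − T_b)
T_b = (34.1·16.9 − 14.6·28.4) / (34.1 − 14.6) = 161.65 / 19.5 = 8.290 °C ≈ 8.3 °C.

8.3 °C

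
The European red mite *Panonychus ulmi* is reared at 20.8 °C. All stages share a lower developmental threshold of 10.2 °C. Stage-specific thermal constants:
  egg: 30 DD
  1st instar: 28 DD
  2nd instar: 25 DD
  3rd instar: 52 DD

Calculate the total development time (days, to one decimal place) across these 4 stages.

Daily accumulation at 20.8 °C = 20.8 − 10.2 = 10.6 DD/day.
Total K = 30 + 28 + 25 + 52 = 135 DD.
Total duration = 135 / 10.6 = 12.736 ≈ 12.7 days.

12.7 days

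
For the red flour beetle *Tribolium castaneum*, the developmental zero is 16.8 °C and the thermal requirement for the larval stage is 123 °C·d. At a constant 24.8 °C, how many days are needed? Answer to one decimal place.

Daily accumulation = 24.8 − 16.8 = 8.0 DD/day.
Duration = 123 / 8.0 = 15.375 ≈ 15.4 days.

15.4 days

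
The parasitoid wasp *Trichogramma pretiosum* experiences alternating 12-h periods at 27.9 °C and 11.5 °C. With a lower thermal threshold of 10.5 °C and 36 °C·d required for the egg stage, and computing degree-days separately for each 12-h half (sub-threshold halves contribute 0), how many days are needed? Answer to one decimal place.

Day half: max(0, 27.9 − 10.5) × 0.5 = 17.4 × 0.5 = 8.70 DD.
Night half: max(0, 11.5 − 10.5) × 0.5 = 1.0 × 0.5 = 0.50 DD.
Per 24 h: 9.20 DD/day.
Duration = 36 / 9.20 = 3.913 ≈ 3.9 days.

3.9 days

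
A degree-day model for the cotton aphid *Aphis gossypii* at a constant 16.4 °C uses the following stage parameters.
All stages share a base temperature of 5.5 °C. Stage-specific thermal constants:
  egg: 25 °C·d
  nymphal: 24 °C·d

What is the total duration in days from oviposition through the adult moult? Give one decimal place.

4.5 days

Daily accumulation at 16.4 °C = 16.4 − 5.5 = 10.9 DD/day.
Total K = 25 + 24 = 49 DD.
Total duration = 49 / 10.9 = 4.495 ≈ 4.5 days.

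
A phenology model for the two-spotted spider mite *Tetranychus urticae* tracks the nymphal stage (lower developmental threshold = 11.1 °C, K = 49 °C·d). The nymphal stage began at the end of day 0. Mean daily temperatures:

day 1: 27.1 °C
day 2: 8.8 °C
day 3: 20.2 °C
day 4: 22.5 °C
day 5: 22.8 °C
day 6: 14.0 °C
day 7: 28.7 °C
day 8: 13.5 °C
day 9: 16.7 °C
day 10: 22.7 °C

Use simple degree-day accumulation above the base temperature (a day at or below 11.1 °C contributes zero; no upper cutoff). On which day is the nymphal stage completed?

day 6

Daily DD above 11.1 °C: 16.0, 0.0, 9.1, 11.4, 11.7, 2.9, 17.6, 2.4, 5.6, 11.6.
Cumulative: 16.0, 16.0, 25.1, 36.5, 48.2, 51.1, 68.7, 71.1, 76.7, 88.3.
The total first reaches 49 DD on day 6.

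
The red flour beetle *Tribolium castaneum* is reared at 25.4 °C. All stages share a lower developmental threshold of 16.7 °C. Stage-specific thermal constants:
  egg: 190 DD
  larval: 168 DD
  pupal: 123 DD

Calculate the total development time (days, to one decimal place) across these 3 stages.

Daily accumulation at 25.4 °C = 25.4 − 16.7 = 8.7 DD/day.
Total K = 190 + 168 + 123 = 481 DD.
Total duration = 481 / 8.7 = 55.287 ≈ 55.3 days.

55.3 days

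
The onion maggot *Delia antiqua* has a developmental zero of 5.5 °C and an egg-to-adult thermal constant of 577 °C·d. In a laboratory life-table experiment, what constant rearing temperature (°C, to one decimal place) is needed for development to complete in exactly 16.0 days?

Required daily accumulation = 577 / 16.0 = 36.062 DD/day.
T = T_base + 36.062 = 5.5 + 36.062 = 41.562 ≈ 41.6 °C.

41.6 °C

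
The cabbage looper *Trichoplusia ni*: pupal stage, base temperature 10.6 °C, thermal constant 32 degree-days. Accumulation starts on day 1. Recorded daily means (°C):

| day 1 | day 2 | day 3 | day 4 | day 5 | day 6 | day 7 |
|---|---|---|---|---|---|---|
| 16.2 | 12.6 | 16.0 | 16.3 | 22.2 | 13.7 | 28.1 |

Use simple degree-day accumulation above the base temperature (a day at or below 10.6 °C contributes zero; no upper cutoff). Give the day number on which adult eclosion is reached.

day 6

Daily DD above 10.6 °C: 5.6, 2.0, 5.4, 5.7, 11.6, 3.1, 17.5.
Cumulative: 5.6, 7.6, 13.0, 18.7, 30.3, 33.4, 50.9.
The total first reaches 32 DD on day 6.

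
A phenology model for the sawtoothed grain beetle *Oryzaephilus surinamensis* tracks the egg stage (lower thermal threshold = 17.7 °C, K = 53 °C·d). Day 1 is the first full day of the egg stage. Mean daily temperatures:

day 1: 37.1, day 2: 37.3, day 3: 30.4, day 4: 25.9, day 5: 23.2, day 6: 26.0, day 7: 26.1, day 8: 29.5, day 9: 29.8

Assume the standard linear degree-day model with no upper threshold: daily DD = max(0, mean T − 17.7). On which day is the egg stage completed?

Daily DD above 17.7 °C: 19.4, 19.6, 12.7, 8.2, 5.5, 8.3, 8.4, 11.8, 12.1.
Cumulative: 19.4, 39.0, 51.7, 59.9, 65.4, 73.7, 82.1, 93.9, 106.0.
The total first reaches 53 DD on day 4.

day 4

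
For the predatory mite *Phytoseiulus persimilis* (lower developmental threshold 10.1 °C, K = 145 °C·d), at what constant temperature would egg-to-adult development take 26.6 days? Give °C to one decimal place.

Required daily accumulation = 145 / 26.6 = 5.451 DD/day.
T = T_base + 5.451 = 10.1 + 5.451 = 15.551 ≈ 15.6 °C.

15.6 °C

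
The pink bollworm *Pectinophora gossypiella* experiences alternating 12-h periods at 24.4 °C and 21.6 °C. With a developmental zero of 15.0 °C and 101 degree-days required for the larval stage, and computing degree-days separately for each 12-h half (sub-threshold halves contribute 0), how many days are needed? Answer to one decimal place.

Day half: max(0, 24.4 − 15.0) × 0.5 = 9.4 × 0.5 = 4.70 DD.
Night half: max(0, 21.6 − 15.0) × 0.5 = 6.6 × 0.5 = 3.30 DD.
Per 24 h: 8.00 DD/day.
Duration = 101 / 8.00 = 12.625 ≈ 12.6 days.

12.6 days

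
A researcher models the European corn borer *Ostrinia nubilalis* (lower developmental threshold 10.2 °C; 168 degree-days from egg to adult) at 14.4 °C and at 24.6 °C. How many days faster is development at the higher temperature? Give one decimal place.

At 14.4 °C: 168 / (14.4 − 10.2) = 168 / 4.2 = 40.000 d.
At 24.6 °C: 168 / (24.6 − 10.2) = 168 / 14.4 = 11.667 d.
Difference = |40.000 − 11.667| = 28.333 ≈ 28.3 days.

28.3 days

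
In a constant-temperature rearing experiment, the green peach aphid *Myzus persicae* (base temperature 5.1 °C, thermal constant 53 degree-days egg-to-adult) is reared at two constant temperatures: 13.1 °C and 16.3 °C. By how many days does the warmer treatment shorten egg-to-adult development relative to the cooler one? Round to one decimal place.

At 13.1 °C: 53 / (13.1 − 5.1) = 53 / 8.0 = 6.625 d.
At 16.3 °C: 53 / (16.3 − 5.1) = 53 / 11.2 = 4.732 d.
Difference = |6.625 − 4.732| = 1.893 ≈ 1.9 days.

1.9 days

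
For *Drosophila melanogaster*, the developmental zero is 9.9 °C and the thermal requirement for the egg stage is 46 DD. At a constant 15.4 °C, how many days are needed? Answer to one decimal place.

Daily accumulation = 15.4 − 9.9 = 5.5 DD/day.
Duration = 46 / 5.5 = 8.364 ≈ 8.4 days.

8.4 days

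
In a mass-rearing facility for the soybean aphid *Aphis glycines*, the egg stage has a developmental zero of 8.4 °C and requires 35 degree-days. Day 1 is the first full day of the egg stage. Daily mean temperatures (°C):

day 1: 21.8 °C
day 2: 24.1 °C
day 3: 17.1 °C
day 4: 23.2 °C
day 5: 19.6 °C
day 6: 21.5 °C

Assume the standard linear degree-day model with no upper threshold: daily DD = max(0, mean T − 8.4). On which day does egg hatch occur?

Daily DD above 8.4 °C: 13.4, 15.7, 8.7, 14.8, 11.2, 13.1.
Cumulative: 13.4, 29.1, 37.8, 52.6, 63.8, 76.9.
The total first reaches 35 DD on day 3.

day 3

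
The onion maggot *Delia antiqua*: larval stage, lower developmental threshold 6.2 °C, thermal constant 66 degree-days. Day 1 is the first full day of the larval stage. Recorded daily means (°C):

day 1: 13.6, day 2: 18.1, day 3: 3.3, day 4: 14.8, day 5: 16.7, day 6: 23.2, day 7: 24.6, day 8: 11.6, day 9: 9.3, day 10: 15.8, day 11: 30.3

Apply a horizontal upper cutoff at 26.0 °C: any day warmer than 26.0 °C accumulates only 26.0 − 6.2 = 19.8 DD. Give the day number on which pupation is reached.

day 7

Daily DD above 6.2 °C (capped at 19.8): 7.4, 11.9, 0.0, 8.6, 10.5, 17.0, 18.4, 5.4, 3.1, 9.6, 19.8.
Cumulative: 7.4, 19.3, 19.3, 27.9, 38.4, 55.4, 73.8, 79.2, 82.3, 91.9, 111.7.
The total first reaches 66 DD on day 7.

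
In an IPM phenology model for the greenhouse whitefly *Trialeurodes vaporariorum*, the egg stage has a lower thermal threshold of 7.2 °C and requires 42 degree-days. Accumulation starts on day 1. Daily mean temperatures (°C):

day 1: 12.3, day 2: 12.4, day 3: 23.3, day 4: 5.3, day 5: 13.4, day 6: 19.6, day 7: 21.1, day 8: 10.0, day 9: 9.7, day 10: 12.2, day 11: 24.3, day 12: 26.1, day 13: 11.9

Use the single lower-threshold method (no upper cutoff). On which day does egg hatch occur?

Daily DD above 7.2 °C: 5.1, 5.2, 16.1, 0.0, 6.2, 12.4, 13.9, 2.8, 2.5, 5.0, 17.1, 18.9, 4.7.
Cumulative: 5.1, 10.3, 26.4, 26.4, 32.6, 45.0, 58.9, 61.7, 64.2, 69.2, 86.3, 105.2, 109.9.
The total first reaches 42 DD on day 6.

day 6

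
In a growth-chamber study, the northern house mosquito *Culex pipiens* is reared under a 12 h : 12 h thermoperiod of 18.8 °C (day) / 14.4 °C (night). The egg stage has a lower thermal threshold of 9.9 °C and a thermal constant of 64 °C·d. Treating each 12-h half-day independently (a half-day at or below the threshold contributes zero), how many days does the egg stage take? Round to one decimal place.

Day half: max(0, 18.8 − 9.9) × 0.5 = 8.9 × 0.5 = 4.45 DD.
Night half: max(0, 14.4 − 9.9) × 0.5 = 4.5 × 0.5 = 2.25 DD.
Per 24 h: 6.70 DD/day.
Duration = 64 / 6.70 = 9.552 ≈ 9.6 days.

9.6 days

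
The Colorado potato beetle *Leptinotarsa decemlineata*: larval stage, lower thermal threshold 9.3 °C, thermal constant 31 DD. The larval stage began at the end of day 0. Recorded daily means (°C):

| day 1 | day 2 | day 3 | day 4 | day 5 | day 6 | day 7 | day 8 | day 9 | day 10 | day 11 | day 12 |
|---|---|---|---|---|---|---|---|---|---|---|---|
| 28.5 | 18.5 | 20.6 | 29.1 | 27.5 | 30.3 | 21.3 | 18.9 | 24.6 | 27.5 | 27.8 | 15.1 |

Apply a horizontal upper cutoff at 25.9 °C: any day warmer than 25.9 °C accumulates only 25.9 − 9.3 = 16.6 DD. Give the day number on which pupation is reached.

day 3

Daily DD above 9.3 °C (capped at 16.6): 16.6, 9.2, 11.3, 16.6, 16.6, 16.6, 12.0, 9.6, 15.3, 16.6, 16.6, 5.8.
Cumulative: 16.6, 25.8, 37.1, 53.7, 70.3, 86.9, 98.9, 108.5, 123.8, 140.4, 157.0, 162.8.
The total first reaches 31 DD on day 3.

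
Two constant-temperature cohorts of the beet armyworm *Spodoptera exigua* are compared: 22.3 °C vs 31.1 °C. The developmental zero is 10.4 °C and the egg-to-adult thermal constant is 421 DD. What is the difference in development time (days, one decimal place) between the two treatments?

15.0 days

At 22.3 °C: 421 / (22.3 − 10.4) = 421 / 11.9 = 35.378 d.
At 31.1 °C: 421 / (31.1 − 10.4) = 421 / 20.7 = 20.338 d.
Difference = |35.378 − 20.338| = 15.040 ≈ 15.0 days.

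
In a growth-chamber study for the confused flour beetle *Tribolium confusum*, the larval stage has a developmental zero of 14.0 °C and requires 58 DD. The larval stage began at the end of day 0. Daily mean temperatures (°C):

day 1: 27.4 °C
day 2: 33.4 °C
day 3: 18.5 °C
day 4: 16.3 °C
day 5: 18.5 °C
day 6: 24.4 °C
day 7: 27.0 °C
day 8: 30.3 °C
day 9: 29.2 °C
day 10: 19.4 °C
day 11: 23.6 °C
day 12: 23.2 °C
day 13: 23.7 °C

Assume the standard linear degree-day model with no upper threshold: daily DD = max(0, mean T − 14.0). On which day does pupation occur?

day 7

Daily DD above 14.0 °C: 13.4, 19.4, 4.5, 2.3, 4.5, 10.4, 13.0, 16.3, 15.2, 5.4, 9.6, 9.2, 9.7.
Cumulative: 13.4, 32.8, 37.3, 39.6, 44.1, 54.5, 67.5, 83.8, 99.0, 104.4, 114.0, 123.2, 132.9.
The total first reaches 58 DD on day 7.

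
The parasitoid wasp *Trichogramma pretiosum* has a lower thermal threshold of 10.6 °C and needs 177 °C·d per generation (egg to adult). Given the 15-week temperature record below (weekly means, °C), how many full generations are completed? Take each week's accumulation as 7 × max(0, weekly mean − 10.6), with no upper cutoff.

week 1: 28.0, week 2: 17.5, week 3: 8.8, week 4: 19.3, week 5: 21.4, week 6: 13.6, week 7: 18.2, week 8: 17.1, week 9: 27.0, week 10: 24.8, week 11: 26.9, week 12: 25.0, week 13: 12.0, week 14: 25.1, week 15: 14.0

5 generations

Weekly DD (7 × max(0, T̄ − 10.6)): 121.8, 48.3, 0.0, 60.9, 75.6, 21.0, 53.2, 45.5, 114.8, 99.4, 114.1, 100.8, 9.8, 101.5, 23.8.
Season total = 990.5 DD.
Complete generations = ⌊990.5 / 177⌋ = 5.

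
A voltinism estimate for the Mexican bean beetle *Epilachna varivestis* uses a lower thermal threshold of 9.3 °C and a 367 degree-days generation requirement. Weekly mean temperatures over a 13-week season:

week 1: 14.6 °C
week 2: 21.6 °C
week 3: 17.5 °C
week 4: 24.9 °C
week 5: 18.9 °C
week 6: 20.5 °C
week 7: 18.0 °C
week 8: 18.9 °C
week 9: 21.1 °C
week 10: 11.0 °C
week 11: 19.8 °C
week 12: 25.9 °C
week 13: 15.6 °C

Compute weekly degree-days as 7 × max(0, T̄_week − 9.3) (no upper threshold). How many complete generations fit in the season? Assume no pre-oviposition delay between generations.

Weekly DD (7 × max(0, T̄ − 9.3)): 37.1, 86.1, 57.4, 109.2, 67.2, 78.4, 60.9, 67.2, 82.6, 11.9, 73.5, 116.2, 44.1.
Season total = 891.8 DD.
Complete generations = ⌊891.8 / 367⌋ = 2.

2 generations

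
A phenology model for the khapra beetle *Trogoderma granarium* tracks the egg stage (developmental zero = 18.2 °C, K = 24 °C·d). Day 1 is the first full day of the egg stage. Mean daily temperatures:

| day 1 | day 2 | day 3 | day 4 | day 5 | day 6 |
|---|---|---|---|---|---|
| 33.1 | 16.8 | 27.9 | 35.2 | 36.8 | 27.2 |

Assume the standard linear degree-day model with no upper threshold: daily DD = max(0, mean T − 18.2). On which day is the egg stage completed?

Daily DD above 18.2 °C: 14.9, 0.0, 9.7, 17.0, 18.6, 9.0.
Cumulative: 14.9, 14.9, 24.6, 41.6, 60.2, 69.2.
The total first reaches 24 DD on day 3.

day 3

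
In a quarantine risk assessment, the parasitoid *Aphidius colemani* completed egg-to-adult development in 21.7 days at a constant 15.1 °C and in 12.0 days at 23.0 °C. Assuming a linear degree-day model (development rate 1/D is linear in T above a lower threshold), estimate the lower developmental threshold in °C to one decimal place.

5.3 °C

Under the model K = D·(T − T_b), so D₁·(T₁ − T_b) = D₂·(T₂ − T_b).
21.7·(15.1 − T_b) = 12.0·(23.0 − T_b)
T_b = (21.7·15.1 − 12.0·23.0) / (21.7 − 12.0) = 51.67 / 9.7 = 5.327 °C ≈ 5.3 °C.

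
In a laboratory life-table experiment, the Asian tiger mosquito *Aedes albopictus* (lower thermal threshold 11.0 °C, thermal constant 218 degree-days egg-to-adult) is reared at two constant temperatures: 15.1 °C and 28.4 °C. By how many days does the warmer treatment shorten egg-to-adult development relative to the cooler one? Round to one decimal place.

At 15.1 °C: 218 / (15.1 − 11.0) = 218 / 4.1 = 53.171 d.
At 28.4 °C: 218 / (28.4 − 11.0) = 218 / 17.4 = 12.529 d.
Difference = |53.171 − 12.529| = 40.642 ≈ 40.6 days.

40.6 days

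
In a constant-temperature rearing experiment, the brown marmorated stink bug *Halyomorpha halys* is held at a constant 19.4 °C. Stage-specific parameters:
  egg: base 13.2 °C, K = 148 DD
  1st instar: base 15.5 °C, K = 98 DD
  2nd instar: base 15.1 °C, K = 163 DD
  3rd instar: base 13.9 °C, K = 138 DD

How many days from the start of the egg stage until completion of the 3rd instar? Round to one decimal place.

112.0 days

egg: 148 / (19.4 − 13.2) = 148 / 6.2 = 23.871 d.
1st instar: 98 / (19.4 − 15.5) = 98 / 3.9 = 25.128 d.
2nd instar: 163 / (19.4 − 15.1) = 163 / 4.3 = 37.907 d.
3rd instar: 138 / (19.4 − 13.9) = 138 / 5.5 = 25.091 d.
Sum = 111.997 ≈ 112.0 days.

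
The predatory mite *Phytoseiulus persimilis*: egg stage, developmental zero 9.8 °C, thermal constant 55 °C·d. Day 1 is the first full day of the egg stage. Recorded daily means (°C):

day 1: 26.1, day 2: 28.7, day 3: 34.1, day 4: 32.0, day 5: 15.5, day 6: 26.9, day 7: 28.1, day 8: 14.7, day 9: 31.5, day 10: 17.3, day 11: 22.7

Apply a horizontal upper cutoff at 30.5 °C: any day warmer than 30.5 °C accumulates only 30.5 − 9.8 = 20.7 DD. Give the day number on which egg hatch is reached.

day 3

Daily DD above 9.8 °C (capped at 20.7): 16.3, 18.9, 20.7, 20.7, 5.7, 17.1, 18.3, 4.9, 20.7, 7.5, 12.9.
Cumulative: 16.3, 35.2, 55.9, 76.6, 82.3, 99.4, 117.7, 122.6, 143.3, 150.8, 163.7.
The total first reaches 55 DD on day 3.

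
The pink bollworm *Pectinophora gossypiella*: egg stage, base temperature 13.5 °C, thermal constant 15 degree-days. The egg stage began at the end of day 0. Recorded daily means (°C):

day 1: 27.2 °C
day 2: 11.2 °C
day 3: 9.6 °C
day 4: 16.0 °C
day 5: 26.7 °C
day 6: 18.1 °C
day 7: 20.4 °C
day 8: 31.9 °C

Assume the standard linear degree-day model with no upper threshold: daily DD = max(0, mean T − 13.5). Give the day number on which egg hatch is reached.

Daily DD above 13.5 °C: 13.7, 0.0, 0.0, 2.5, 13.2, 4.6, 6.9, 18.4.
Cumulative: 13.7, 13.7, 13.7, 16.2, 29.4, 34.0, 40.9, 59.3.
The total first reaches 15 DD on day 4.

day 4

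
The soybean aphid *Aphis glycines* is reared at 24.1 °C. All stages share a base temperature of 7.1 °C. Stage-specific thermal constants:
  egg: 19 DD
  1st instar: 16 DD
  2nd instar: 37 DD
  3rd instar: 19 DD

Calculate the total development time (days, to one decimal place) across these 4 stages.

5.4 days

Daily accumulation at 24.1 °C = 24.1 − 7.1 = 17.0 DD/day.
Total K = 19 + 16 + 37 + 19 = 91 DD.
Total duration = 91 / 17.0 = 5.353 ≈ 5.4 days.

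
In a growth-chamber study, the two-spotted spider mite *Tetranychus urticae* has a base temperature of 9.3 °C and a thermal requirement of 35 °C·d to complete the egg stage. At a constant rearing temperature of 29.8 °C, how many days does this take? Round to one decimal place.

Daily accumulation = 29.8 − 9.3 = 20.5 DD/day.
Duration = 35 / 20.5 = 1.707 ≈ 1.7 days.

1.7 days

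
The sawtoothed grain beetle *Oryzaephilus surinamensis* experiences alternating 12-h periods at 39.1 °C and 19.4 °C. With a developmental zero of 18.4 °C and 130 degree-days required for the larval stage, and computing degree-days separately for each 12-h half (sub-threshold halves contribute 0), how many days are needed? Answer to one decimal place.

12.0 days

Day half: max(0, 39.1 − 18.4) × 0.5 = 20.7 × 0.5 = 10.35 DD.
Night half: max(0, 19.4 − 18.4) × 0.5 = 1.0 × 0.5 = 0.50 DD.
Per 24 h: 10.85 DD/day.
Duration = 130 / 10.85 = 11.982 ≈ 12.0 days.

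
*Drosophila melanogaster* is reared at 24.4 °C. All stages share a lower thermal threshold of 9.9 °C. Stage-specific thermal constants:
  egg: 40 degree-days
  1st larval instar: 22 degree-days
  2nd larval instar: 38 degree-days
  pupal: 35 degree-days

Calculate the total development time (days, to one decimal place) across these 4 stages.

Daily accumulation at 24.4 °C = 24.4 − 9.9 = 14.5 DD/day.
Total K = 40 + 22 + 38 + 35 = 135 DD.
Total duration = 135 / 14.5 = 9.310 ≈ 9.3 days.

9.3 days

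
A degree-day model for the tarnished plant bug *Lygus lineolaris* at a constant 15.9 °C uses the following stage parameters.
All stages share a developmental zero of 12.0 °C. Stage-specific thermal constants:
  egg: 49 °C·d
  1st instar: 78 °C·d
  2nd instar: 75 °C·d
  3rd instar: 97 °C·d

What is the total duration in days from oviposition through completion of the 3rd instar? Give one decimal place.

76.7 days

Daily accumulation at 15.9 °C = 15.9 − 12.0 = 3.9 DD/day.
Total K = 49 + 78 + 75 + 97 = 299 DD.
Total duration = 299 / 3.9 = 76.667 ≈ 76.7 days.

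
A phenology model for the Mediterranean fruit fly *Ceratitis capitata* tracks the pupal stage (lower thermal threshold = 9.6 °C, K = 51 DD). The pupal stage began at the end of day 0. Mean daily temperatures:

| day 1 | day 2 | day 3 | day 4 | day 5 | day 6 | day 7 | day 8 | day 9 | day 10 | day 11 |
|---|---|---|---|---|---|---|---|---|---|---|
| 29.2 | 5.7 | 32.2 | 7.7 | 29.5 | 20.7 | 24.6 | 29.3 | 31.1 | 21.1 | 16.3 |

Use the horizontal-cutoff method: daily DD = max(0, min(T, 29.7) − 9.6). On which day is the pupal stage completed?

Daily DD above 9.6 °C (capped at 20.1): 19.6, 0.0, 20.1, 0.0, 19.9, 11.1, 15.0, 19.7, 20.1, 11.5, 6.7.
Cumulative: 19.6, 19.6, 39.7, 39.7, 59.6, 70.7, 85.7, 105.4, 125.5, 137.0, 143.7.
The total first reaches 51 DD on day 5.

day 5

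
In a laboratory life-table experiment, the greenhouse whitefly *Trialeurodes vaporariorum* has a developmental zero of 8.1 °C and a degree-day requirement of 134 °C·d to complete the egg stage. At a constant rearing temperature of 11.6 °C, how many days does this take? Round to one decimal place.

38.3 days

Daily accumulation = 11.6 − 8.1 = 3.5 DD/day.
Duration = 134 / 3.5 = 38.286 ≈ 38.3 days.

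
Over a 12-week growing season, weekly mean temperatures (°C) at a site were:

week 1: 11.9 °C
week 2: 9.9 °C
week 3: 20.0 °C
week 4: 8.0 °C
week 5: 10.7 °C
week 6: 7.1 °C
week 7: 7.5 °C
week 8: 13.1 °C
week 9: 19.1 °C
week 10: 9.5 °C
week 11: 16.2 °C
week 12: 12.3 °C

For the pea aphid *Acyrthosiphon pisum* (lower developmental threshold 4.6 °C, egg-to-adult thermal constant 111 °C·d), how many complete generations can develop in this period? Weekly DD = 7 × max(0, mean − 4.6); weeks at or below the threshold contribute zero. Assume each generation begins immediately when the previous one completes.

5 generations

Weekly DD (7 × max(0, T̄ − 4.6)): 51.1, 37.1, 107.8, 23.8, 42.7, 17.5, 20.3, 59.5, 101.5, 34.3, 81.2, 53.9.
Season total = 630.7 DD.
Complete generations = ⌊630.7 / 111⌋ = 5.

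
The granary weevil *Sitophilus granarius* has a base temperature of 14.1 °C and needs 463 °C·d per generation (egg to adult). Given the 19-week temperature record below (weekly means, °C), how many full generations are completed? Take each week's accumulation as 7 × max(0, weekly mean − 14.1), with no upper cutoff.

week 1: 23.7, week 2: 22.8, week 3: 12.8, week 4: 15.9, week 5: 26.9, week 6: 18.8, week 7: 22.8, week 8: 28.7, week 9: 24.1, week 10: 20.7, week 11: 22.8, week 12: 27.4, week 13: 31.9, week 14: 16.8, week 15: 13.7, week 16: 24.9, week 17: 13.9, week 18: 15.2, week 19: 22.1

2 generations

Weekly DD (7 × max(0, T̄ − 14.1)): 67.2, 60.9, 0.0, 12.6, 89.6, 32.9, 60.9, 102.2, 70.0, 46.2, 60.9, 93.1, 124.6, 18.9, 0.0, 75.6, 0.0, 7.7, 56.0.
Season total = 979.3 DD.
Complete generations = ⌊979.3 / 463⌋ = 2.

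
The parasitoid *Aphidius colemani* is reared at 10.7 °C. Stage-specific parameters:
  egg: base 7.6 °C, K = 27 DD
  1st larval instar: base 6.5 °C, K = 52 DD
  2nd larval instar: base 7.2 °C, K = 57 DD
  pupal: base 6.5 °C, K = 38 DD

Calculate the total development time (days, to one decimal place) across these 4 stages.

46.4 days

egg: 27 / (10.7 − 7.6) = 27 / 3.1 = 8.710 d.
1st larval instar: 52 / (10.7 − 6.5) = 52 / 4.2 = 12.381 d.
2nd larval instar: 57 / (10.7 − 7.2) = 57 / 3.5 = 16.286 d.
pupal: 38 / (10.7 − 6.5) = 38 / 4.2 = 9.048 d.
Sum = 46.424 ≈ 46.4 days.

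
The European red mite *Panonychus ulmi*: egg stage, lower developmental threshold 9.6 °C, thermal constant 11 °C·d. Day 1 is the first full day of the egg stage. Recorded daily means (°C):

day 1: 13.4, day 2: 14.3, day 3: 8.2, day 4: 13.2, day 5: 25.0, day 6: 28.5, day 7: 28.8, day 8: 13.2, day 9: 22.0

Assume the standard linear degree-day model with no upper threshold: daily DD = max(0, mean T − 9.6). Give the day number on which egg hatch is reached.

Daily DD above 9.6 °C: 3.8, 4.7, 0.0, 3.6, 15.4, 18.9, 19.2, 3.6, 12.4.
Cumulative: 3.8, 8.5, 8.5, 12.1, 27.5, 46.4, 65.6, 69.2, 81.6.
The total first reaches 11 DD on day 4.

day 4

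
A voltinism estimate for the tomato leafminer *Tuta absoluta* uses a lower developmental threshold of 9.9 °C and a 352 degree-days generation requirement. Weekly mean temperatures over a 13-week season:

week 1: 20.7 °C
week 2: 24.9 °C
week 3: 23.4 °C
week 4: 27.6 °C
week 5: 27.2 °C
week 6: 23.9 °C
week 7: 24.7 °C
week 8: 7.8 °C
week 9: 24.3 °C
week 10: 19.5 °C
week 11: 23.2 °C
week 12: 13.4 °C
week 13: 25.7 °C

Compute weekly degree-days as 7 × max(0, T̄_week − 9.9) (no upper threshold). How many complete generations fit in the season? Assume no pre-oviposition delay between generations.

3 generations

Weekly DD (7 × max(0, T̄ − 9.9)): 75.6, 105.0, 94.5, 123.9, 121.1, 98.0, 103.6, 0.0, 100.8, 67.2, 93.1, 24.5, 110.6.
Season total = 1117.9 DD.
Complete generations = ⌊1117.9 / 352⌋ = 3.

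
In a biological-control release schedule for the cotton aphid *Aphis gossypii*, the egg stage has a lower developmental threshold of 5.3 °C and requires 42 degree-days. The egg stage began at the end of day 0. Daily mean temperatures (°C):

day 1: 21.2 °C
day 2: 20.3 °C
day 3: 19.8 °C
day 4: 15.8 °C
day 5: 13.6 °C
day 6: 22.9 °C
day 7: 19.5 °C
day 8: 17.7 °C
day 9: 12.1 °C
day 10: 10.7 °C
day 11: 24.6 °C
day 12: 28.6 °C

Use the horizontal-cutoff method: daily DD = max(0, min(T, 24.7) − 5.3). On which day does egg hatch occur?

day 3

Daily DD above 5.3 °C (capped at 19.4): 15.9, 15.0, 14.5, 10.5, 8.3, 17.6, 14.2, 12.4, 6.8, 5.4, 19.3, 19.4.
Cumulative: 15.9, 30.9, 45.4, 55.9, 64.2, 81.8, 96.0, 108.4, 115.2, 120.6, 139.9, 159.3.
The total first reaches 42 DD on day 3.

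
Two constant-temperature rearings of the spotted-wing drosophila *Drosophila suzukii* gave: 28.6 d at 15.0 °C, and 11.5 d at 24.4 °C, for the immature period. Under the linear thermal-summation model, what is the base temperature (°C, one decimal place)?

8.7 °C

Equal thermal constants: D₁(T₁ − T_b) = D₂(T₂ − T_b).
28.6·(15.0 − T_b) = 11.5·(24.4 − T_b)
T_b = (28.6·15.0 − 11.5·24.4) / (28.6 − 11.5) = 148.40 / 17.1 = 8.678 °C ≈ 8.7 °C.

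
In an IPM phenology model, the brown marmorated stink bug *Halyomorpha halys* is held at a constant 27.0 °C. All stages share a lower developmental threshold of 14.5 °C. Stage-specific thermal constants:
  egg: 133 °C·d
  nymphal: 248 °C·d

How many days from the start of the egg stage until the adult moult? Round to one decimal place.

Daily accumulation at 27.0 °C = 27.0 − 14.5 = 12.5 DD/day.
Total K = 133 + 248 = 381 DD.
Total duration = 381 / 12.5 = 30.480 ≈ 30.5 days.

30.5 days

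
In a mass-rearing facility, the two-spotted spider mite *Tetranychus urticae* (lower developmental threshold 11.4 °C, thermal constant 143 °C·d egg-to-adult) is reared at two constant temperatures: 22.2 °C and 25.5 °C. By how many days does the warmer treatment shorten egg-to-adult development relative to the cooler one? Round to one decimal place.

3.1 days

At 22.2 °C: 143 / (22.2 − 11.4) = 143 / 10.8 = 13.241 d.
At 25.5 °C: 143 / (25.5 − 11.4) = 143 / 14.1 = 10.142 d.
Difference = |13.241 − 10.142| = 3.099 ≈ 3.1 days.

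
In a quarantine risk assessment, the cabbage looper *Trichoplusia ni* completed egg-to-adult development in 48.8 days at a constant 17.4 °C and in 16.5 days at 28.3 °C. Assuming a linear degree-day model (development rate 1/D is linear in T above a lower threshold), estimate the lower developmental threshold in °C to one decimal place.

11.8 °C

Linear rate model ⇒ the product D·(T − T_b) is constant across temperatures.
48.8·(17.4 − T_b) = 16.5·(28.3 − T_b)
T_b = (48.8·17.4 − 16.5·28.3) / (48.8 − 16.5) = 382.17 / 32.3 = 11.832 °C ≈ 11.8 °C.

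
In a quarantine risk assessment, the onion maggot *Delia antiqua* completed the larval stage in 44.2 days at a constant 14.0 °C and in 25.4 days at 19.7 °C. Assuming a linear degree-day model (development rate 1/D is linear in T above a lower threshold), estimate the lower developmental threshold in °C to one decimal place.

6.3 °C

Linear rate model ⇒ the product D·(T − T_b) is constant across temperatures.
44.2·(14.0 − T_b) = 25.4·(19.7 − T_b)
T_b = (44.2·14.0 − 25.4·19.7) / (44.2 − 25.4) = 118.42 / 18.8 = 6.299 °C ≈ 6.3 °C.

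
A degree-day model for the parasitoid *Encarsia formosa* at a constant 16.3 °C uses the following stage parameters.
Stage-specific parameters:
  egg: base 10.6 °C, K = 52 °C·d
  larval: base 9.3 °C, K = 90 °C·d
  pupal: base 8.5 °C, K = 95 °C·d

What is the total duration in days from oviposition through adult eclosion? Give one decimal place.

egg: 52 / (16.3 − 10.6) = 52 / 5.7 = 9.123 d.
larval: 90 / (16.3 − 9.3) = 90 / 7.0 = 12.857 d.
pupal: 95 / (16.3 − 8.5) = 95 / 7.8 = 12.179 d.
Sum = 34.159 ≈ 34.2 days.

34.2 days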